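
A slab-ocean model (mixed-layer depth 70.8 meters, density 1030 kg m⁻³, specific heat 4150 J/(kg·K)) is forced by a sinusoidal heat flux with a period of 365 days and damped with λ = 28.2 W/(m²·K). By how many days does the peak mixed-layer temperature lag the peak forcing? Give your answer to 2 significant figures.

Areal heat capacity C = ρ c_p D = 1030 × 4150 × 70.8 = 3.03×10^8 J/(m^2 K).
ω = 2π / 3.15×10^7 s = 1.99×10^-7 s⁻¹.
Phase lag φ = arctan(Cω/λ) = arctan(60.3/28.2) = 1.13 rad.
Time lag = φ / ω = 1.13 / 1.99×10^-7 = 5.69×10^6 s = 65.8 days.

66 days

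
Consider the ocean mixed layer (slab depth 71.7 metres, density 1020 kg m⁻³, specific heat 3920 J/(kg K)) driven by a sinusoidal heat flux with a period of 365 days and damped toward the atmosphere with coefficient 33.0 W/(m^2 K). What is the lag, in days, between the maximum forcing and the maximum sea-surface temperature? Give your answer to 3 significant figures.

60.8 days

Areal heat capacity C = ρ c_p D = 1020 × 3920 × 71.7 = 2.87×10^8 J/(m^2 K).
ω = 2π / 3.15×10^7 s = 1.99×10^-7 s⁻¹.
Phase lag φ = arctan(Cω/λ) = arctan(57.1/33.0) = 1.05 rad.
Time lag = φ / ω = 1.05 / 1.99×10^-7 = 5.25×10^6 s = 60.8 days.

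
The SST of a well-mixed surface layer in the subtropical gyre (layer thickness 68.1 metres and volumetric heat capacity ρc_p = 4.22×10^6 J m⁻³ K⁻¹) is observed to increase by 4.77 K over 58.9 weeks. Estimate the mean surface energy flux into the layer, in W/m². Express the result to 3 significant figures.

38.5

Areal heat capacity C = ρc_p × D = 4.22×10^6 × 68.1 = 2.87×10^8 J m⁻² K⁻¹.
Required heat per unit area: Q = C ΔT = 2.87×10^8 × 4.77 = 1.37×10^9 J/m².
Flux F = Q / Δt = 1.37×10^9 / 3.56×10^7 s = 38.5 W/m².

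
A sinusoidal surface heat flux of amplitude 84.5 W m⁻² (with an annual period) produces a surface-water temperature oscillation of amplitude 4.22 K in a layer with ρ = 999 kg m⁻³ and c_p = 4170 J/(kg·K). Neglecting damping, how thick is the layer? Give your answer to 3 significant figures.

ω = 2π / 3.15×10^7 s = 1.99×10^-7 s⁻¹.
Required C = F₀ / (A ω) = 84.5 / (4.22 × 1.99×10^-7) = 1.01×10^8 J/(m²·K).
D = C / (ρ c_p) = 1.01×10^8 / (999 × 4170) = 24.1 m.

24.1 m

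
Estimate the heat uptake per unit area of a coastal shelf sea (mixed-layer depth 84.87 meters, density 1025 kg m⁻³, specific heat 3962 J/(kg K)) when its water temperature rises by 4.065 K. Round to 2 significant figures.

1.4×10^9

Areal heat capacity C = ρ c_p D = 1025 × 3962 × 84.87 = 3.45×10^8 J/(m²·K).
ΔQ = C ΔT = 3.45×10^8 × 4.065 = 1.40×10^9 J/m².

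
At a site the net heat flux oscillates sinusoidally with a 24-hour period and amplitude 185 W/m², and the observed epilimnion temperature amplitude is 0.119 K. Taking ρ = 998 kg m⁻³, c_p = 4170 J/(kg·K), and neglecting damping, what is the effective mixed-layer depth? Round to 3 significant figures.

ω = 2π / 86400 s = 7.27×10^-5 s⁻¹.
Required C = F₀ / (A ω) = 185 / (0.119 × 7.27×10^-5) = 2.14×10^7 J/(m²·K).
D = C / (ρ c_p) = 2.14×10^7 / (998 × 4170) = 5.14 m.

5.14 m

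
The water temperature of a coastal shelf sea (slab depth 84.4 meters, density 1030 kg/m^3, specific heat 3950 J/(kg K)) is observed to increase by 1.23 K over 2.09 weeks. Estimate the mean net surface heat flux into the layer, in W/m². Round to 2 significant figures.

Areal heat capacity C = ρ c_p D = 1030 × 3950 × 84.4 = 3.43×10^8 J m⁻² K⁻¹.
Required heat per unit area: Q = C ΔT = 3.43×10^8 × 1.23 = 4.22×10^8 J/m².
Flux F = Q / Δt = 4.22×10^8 / 1.26×10^6 s = 334 W/m².

330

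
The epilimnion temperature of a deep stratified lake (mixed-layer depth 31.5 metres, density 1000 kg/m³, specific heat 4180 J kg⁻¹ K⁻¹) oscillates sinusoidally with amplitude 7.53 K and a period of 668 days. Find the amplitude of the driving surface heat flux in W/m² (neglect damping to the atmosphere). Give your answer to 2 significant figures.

Areal heat capacity C = ρ c_p D = 1000 × 4180 × 31.5 = 1.32×10^8 J m⁻² K⁻¹.
ω = 2π / 5.77×10^7 s = 1.09×10^-7 s⁻¹.
Cω = 1.32×10^8 × 1.09×10^-7 = 14.3 W/(m²·K).
F₀ = A × Cω = 7.53 × 14.3 = 108 W/m².

110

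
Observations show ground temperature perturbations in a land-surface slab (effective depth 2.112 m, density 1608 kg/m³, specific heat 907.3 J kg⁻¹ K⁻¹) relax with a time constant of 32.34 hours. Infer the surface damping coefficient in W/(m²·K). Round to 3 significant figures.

26.5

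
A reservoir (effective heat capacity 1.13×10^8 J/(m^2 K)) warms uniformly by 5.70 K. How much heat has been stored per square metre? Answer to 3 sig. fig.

6.44×10^8

Areal heat capacity C = 1.13×10^8 J/(m^2 K) (given).
ΔQ = C ΔT = 1.13×10^8 × 5.70 = 6.44×10^8 J/m².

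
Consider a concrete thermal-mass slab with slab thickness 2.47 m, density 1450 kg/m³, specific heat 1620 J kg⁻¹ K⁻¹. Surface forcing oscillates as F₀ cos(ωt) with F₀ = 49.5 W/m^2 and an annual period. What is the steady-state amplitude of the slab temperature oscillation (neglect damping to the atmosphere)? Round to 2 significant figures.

43 K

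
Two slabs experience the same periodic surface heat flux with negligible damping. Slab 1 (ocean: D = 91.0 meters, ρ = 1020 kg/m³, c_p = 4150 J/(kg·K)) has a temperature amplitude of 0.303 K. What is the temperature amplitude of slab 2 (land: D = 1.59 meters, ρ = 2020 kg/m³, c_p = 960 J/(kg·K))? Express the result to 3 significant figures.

C_ocean = 3.85×10^8 J/(m²·K); C_land = 3.08×10^6 J/(m²·K).
A ∝ 1/C ⇒ A_land = A_ocean × C_ocean/C_land = 0.303 × 125 = 37.9 K.

37.9 K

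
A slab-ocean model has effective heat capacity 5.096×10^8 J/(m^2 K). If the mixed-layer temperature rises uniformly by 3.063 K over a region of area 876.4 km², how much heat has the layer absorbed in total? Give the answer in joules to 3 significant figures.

Areal heat capacity C = 5.096×10^8 J/(m^2 K) (given).
Heat per unit area: q = C ΔT = 5.10×10^8 × 3.063 = 1.56×10^9 J/m².
Total heat: Q = q × A = 1.56×10^9 × (876.4 × 10⁶ m²) = 1.37×10^18 J.

1.37×10^18 J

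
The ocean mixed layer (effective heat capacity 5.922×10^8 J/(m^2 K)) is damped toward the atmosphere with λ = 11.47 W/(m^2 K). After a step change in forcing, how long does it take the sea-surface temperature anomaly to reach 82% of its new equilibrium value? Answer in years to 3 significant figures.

2.81 years

Areal heat capacity C = 5.922×10^8 J/(m^2 K) (given).
τ = C / λ = 5.92×10^8 / 11.47 = 5.16×10^7 s.
Fraction reached: 1 − e^(−t/τ) = 0.82 ⇒ t = −τ ln(1 − 0.82) = τ × 1.71.
t = 8.85×10^7 s = 2.81 years.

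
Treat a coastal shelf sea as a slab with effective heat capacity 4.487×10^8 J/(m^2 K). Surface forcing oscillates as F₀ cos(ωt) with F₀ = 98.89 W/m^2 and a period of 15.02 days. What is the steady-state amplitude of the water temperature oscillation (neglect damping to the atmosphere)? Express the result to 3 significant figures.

Areal heat capacity C = 4.487×10^8 J/(m^2 K) (given).
Angular frequency ω = 2π / T = 2π / 1.30×10^6 s = 4.84×10^-6 s⁻¹.
Cω = 4.49×10^8 × 4.84×10^-6 = 2170 W/(m²·K).
Amplitude A = F₀ / (Cω) = 98.89 / 2170 = 0.0455 K.

0.0455 K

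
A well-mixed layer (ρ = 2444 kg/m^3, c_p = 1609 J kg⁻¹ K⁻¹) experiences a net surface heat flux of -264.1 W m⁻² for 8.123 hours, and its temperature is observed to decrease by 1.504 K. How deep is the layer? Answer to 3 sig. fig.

1.31 m

Heat input Q = F Δt = -264.1 × 29200 s = -7.72×10^6 J/m².
Required areal heat capacity C = Q / ΔT = 5.13×10^6 J/(m²·K).
Depth D = C / (ρ c_p) = 5.13×10^6 / (2444 × 1609) = 1.31 m.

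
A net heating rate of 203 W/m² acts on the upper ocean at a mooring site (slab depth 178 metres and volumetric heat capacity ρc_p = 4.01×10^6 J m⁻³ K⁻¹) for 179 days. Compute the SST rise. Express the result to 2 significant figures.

Areal heat capacity C = ρc_p × D = 4.01×10^6 × 178 = 7.14×10^8 J/(m^2 K).
Net heat input Q = F Δt = 203 × (179 days × 86400 s/day) = 3.14×10^9 J/m².
ΔT = Q / C = 3.14×10^9 / 7.14×10^8 = 4.40 K.

4.4 K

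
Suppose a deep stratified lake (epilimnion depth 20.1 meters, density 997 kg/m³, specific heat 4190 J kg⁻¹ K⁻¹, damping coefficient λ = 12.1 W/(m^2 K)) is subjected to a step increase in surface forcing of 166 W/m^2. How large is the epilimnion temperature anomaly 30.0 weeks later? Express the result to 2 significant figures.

13 K

Areal heat capacity C = ρ c_p D = 997 × 4190 × 20.1 = 8.40×10^7 J m⁻² K⁻¹.
τ = C / λ = 8.40×10^7 / 12.1 = 6.94×10^6 s.
Equilibrium anomaly ΔT_eq = F / λ = 166 / 12.1 = 13.7 K.
t = 30.0 weeks = 1.81×10^7 s, so t/τ = 2.61.
ΔT(t) = ΔT_eq (1 − e^(−t/τ)) = 13.7 × (1 − e^−2.61) = 12.7 K.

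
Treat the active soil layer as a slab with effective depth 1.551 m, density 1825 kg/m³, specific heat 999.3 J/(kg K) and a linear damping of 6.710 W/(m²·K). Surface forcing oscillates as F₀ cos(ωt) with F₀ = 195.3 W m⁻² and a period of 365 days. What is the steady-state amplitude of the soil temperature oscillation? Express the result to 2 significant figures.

29 K

Areal heat capacity C = ρ c_p D = 1825 × 999.3 × 1.551 = 2.83×10^6 J/(m²·K).
Angular frequency ω = 2π / T = 2π / 3.15×10^7 s = 1.99×10^-7 s⁻¹.
√((Cω)² + λ²) = √((0.564)² + 6.710²) = 6.73 W/(m²·K).
Amplitude A = F₀ / √((Cω)²+λ²) = 195.3 / 6.73 = 29.0 K.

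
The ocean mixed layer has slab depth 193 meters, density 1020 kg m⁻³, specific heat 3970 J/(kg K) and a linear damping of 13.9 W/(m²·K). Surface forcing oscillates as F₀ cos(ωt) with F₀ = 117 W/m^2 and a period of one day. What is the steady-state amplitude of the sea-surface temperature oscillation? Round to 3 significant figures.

Areal heat capacity C = ρ c_p D = 1020 × 3970 × 193 = 7.82×10^8 J/(m²·K).
Angular frequency ω = 2π / T = 2π / 86400 s = 7.27×10^-5 s⁻¹.
√((Cω)² + λ²) = √((56800)² + 13.9²) = 56800 W/(m²·K).
Amplitude A = F₀ / √((Cω)²+λ²) = 117 / 56800 = 0.00206 K.

0.00206 K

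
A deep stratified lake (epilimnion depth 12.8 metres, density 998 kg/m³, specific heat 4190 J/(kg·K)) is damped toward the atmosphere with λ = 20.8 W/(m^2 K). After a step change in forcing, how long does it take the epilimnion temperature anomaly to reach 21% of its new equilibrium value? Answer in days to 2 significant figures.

7.0 days

Areal heat capacity C = ρ c_p D = 998 × 4190 × 12.8 = 5.35×10^7 J/(m²·K).
τ = C / λ = 5.35×10^7 / 20.8 = 2.57×10^6 s.
Fraction reached: 1 − e^(−t/τ) = 0.21 ⇒ t = −τ ln(1 − 0.21) = τ × 0.236.
t = 6.07×10^5 s = 7.02 days.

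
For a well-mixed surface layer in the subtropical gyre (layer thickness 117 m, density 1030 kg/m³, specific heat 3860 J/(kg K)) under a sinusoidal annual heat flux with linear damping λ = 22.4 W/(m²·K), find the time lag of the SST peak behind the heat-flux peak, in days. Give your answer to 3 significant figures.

Areal heat capacity C = ρ c_p D = 1030 × 3860 × 117 = 4.65×10^8 J/(m²·K).
ω = 2π / 3.15×10^7 s = 1.99×10^-7 s⁻¹.
Phase lag φ = arctan(Cω/λ) = arctan(92.7/22.4) = 1.33 rad.
Time lag = φ / ω = 1.33 / 1.99×10^-7 = 6.69×10^6 s = 77.5 days.

77.5 days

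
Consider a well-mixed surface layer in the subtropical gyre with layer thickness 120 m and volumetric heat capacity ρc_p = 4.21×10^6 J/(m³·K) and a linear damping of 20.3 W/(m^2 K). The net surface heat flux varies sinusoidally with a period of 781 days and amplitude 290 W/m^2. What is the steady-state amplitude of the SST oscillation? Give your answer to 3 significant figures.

5.66 K

Areal heat capacity C = ρc_p × D = 4.21×10^6 × 120 = 5.05×10^8 J m⁻² K⁻¹.
Angular frequency ω = 2π / T = 2π / 6.75×10^7 s = 9.31×10^-8 s⁻¹.
√((Cω)² + λ²) = √((47.0)² + 20.3²) = 51.2 W/(m²·K).
Amplitude A = F₀ / √((Cω)²+λ²) = 290 / 51.2 = 5.66 K.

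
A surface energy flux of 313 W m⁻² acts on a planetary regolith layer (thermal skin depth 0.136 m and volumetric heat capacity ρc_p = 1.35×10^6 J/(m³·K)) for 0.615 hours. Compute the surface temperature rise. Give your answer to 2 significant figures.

Areal heat capacity C = ρc_p × D = 1.35×10^6 × 0.136 = 1.84×10^5 J/(m²·K).
Net heat input Q = F Δt = 313 × (0.615 hours × 3600 s/hour) = 6.93×10^5 J/m².
ΔT = Q / C = 6.93×10^5 / 1.84×10^5 = 3.77 K.

3.8 K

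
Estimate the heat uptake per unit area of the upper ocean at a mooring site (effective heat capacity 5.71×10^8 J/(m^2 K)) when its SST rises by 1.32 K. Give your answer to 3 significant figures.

Areal heat capacity C = 5.71×10^8 J/(m^2 K) (given).
ΔQ = C ΔT = 5.71×10^8 × 1.32 = 7.54×10^8 J/m².

7.54×10^8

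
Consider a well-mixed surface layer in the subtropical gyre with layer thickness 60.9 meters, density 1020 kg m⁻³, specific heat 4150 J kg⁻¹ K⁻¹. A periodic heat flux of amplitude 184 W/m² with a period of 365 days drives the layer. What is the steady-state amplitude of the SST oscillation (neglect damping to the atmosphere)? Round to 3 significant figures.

Areal heat capacity C = ρ c_p D = 1020 × 4150 × 60.9 = 2.58×10^8 J m⁻² K⁻¹.
Angular frequency ω = 2π / T = 2π / 3.15×10^7 s = 1.99×10^-7 s⁻¹.
Cω = 2.58×10^8 × 1.99×10^-7 = 51.4 W/(m²·K).
Amplitude A = F₀ / (Cω) = 184 / 51.4 = 3.58 K.

3.58 K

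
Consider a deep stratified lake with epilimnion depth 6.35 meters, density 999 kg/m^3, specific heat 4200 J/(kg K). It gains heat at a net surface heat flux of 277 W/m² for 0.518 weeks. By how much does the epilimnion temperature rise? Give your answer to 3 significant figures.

3.26 K

Areal heat capacity C = ρ c_p D = 999 × 4200 × 6.35 = 2.66×10^7 J m⁻² K⁻¹.
Net heat input Q = F Δt = 277 × (0.518 weeks × 6.048×10^5 s/week) = 8.68×10^7 J/m².
ΔT = Q / C = 8.68×10^7 / 2.66×10^7 = 3.26 K.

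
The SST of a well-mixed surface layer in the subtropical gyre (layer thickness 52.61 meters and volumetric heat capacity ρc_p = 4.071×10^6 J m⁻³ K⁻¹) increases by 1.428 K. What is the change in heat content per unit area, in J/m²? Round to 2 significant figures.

Areal heat capacity C = ρc_p × D = 4.071×10^6 × 52.61 = 2.14×10^8 J/(m²·K).
ΔQ = C ΔT = 2.14×10^8 × 1.428 = 3.06×10^8 J/m².

3.1×10^8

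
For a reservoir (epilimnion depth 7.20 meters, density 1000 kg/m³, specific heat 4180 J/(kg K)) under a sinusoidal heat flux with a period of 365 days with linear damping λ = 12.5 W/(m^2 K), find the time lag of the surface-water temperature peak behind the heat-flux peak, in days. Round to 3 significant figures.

Areal heat capacity C = ρ c_p D = 1000 × 4180 × 7.20 = 3.01×10^7 J m⁻² K⁻¹.
ω = 2π / 3.15×10^7 s = 1.99×10^-7 s⁻¹.
Phase lag φ = arctan(Cω/λ) = arctan(6.00/12.5) = 0.447 rad.
Time lag = φ / ω = 0.447 / 1.99×10^-7 = 2.24×10^6 s = 26.0 days.

26.0 days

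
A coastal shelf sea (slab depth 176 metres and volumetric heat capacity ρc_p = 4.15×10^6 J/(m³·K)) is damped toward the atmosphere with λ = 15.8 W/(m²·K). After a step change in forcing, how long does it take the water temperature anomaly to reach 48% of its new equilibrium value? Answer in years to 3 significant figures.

0.958 years

Areal heat capacity C = ρc_p × D = 4.15×10^6 × 176 = 7.30×10^8 J m⁻² K⁻¹.
τ = C / λ = 7.30×10^8 / 15.8 = 4.62×10^7 s.
Fraction reached: 1 − e^(−t/τ) = 0.48 ⇒ t = −τ ln(1 − 0.48) = τ × 0.654.
t = 3.02×10^7 s = 0.958 years.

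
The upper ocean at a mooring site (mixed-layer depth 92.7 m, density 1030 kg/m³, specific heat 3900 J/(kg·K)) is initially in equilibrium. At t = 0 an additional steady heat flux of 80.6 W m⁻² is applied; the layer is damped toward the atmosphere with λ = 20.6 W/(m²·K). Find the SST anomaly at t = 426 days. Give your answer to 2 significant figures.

3.4 K

Areal heat capacity C = ρ c_p D = 1030 × 3900 × 92.7 = 3.72×10^8 J/(m²·K).
τ = C / λ = 3.72×10^8 / 20.6 = 1.81×10^7 s.
Equilibrium anomaly ΔT_eq = F / λ = 80.6 / 20.6 = 3.91 K.
t = 426 days = 3.68×10^7 s, so t/τ = 2.04.
ΔT(t) = ΔT_eq (1 − e^(−t/τ)) = 3.91 × (1 − e^−2.04) = 3.40 K.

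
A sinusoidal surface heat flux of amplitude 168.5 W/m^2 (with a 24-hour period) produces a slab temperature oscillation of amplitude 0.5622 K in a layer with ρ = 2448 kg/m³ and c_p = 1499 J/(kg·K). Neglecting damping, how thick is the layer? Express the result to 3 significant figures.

1.12 m

ω = 2π / 86400 s = 7.27×10^-5 s⁻¹.
Required C = F₀ / (A ω) = 168.5 / (0.5622 × 7.27×10^-5) = 4.12×10^6 J/(m²·K).
D = C / (ρ c_p) = 4.12×10^6 / (2448 × 1499) = 1.12 m.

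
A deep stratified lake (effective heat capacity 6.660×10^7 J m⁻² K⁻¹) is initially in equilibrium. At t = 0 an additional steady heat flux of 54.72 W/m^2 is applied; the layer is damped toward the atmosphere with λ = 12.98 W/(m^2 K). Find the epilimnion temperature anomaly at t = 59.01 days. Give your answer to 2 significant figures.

Areal heat capacity C = 6.660×10^7 J m⁻² K⁻¹ (given).
τ = C / λ = 6.66×10^7 / 12.98 = 5.13×10^6 s.
Equilibrium anomaly ΔT_eq = F / λ = 54.72 / 12.98 = 4.22 K.
t = 59.01 days = 5.10×10^6 s, so t/τ = 0.994.
ΔT(t) = ΔT_eq (1 − e^(−t/τ)) = 4.22 × (1 − e^−0.994) = 2.65 K.

2.7 K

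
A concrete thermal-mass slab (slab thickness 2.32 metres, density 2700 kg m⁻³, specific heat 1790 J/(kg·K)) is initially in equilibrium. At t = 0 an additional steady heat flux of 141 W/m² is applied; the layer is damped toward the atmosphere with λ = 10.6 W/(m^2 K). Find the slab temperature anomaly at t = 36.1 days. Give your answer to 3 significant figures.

12.6 K

Areal heat capacity C = ρ c_p D = 2700 × 1790 × 2.32 = 1.12×10^7 J m⁻² K⁻¹.
τ = C / λ = 1.12×10^7 / 10.6 = 1.06×10^6 s.
Equilibrium anomaly ΔT_eq = F / λ = 141 / 10.6 = 13.3 K.
t = 36.1 days = 3.12×10^6 s, so t/τ = 2.95.
ΔT(t) = ΔT_eq (1 − e^(−t/τ)) = 13.3 × (1 − e^−2.95) = 12.6 K.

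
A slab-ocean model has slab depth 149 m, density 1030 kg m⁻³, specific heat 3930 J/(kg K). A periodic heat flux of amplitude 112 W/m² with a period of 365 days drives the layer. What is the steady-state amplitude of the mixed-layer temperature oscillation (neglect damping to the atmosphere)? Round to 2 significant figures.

Areal heat capacity C = ρ c_p D = 1030 × 3930 × 149 = 6.03×10^8 J/(m²·K).
Angular frequency ω = 2π / T = 2π / 3.15×10^7 s = 1.99×10^-7 s⁻¹.
Cω = 6.03×10^8 × 1.99×10^-7 = 120 W/(m²·K).
Amplitude A = F₀ / (Cω) = 112 / 120 = 0.932 K.

0.93 K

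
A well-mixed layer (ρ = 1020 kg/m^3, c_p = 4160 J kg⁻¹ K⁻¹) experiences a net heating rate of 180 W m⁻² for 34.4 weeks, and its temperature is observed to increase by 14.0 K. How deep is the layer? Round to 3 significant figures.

Heat input Q = F Δt = 180 × 2.08×10^7 s = 3.74×10^9 J/m².
Required areal heat capacity C = Q / ΔT = 2.67×10^8 J/(m²·K).
Depth D = C / (ρ c_p) = 2.67×10^8 / (1020 × 4160) = 63.0 m.

63.0 m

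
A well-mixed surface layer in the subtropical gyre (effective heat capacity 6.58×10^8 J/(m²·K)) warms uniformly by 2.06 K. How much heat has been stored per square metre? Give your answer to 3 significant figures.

Areal heat capacity C = 6.58×10^8 J/(m²·K) (given).
ΔQ = C ΔT = 6.58×10^8 × 2.06 = 1.36×10^9 J/m².

1.36×10^9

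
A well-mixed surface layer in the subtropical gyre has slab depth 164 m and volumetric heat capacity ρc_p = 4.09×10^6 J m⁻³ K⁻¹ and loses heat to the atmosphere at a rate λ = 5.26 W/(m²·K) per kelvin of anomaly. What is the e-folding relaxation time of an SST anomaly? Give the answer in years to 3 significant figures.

Areal heat capacity C = ρc_p × D = 4.09×10^6 × 164 = 6.71×10^8 J/(m^2 K).
Relaxation time τ = C / λ = 6.71×10^8 / 5.26 = 1.28×10^8 s.
In years: 1.28×10^8 s / (3.156×10^7 s/year) = 4.04 years.

4.04 years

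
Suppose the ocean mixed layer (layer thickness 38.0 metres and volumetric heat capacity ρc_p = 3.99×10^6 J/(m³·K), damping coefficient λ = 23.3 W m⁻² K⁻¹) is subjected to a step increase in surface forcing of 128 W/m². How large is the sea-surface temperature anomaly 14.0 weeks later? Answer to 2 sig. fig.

4.0 K

Areal heat capacity C = ρc_p × D = 3.99×10^6 × 38.0 = 1.52×10^8 J/(m²·K).
τ = C / λ = 1.52×10^8 / 23.3 = 6.51×10^6 s.
Equilibrium anomaly ΔT_eq = F / λ = 128 / 23.3 = 5.49 K.
t = 14.0 weeks = 8.47×10^6 s, so t/τ = 1.30.
ΔT(t) = ΔT_eq (1 − e^(−t/τ)) = 5.49 × (1 − e^−1.30) = 4.00 K.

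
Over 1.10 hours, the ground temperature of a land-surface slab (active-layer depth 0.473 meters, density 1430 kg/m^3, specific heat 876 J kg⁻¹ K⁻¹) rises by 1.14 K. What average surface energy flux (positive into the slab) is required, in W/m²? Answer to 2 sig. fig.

Areal heat capacity C = ρ c_p D = 1430 × 876 × 0.473 = 5.93×10^5 J/(m^2 K).
Required heat per unit area: Q = C ΔT = 5.93×10^5 × 1.14 = 6.75×10^5 J/m².
Flux F = Q / Δt = 6.75×10^5 / 3960 s = 171 W/m².

170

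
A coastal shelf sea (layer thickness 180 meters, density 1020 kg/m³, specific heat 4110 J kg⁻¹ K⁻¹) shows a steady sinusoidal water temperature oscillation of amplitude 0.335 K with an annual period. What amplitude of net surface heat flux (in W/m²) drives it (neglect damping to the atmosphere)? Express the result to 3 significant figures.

Areal heat capacity C = ρ c_p D = 1020 × 4110 × 180 = 7.55×10^8 J/(m²·K).
ω = 2π / 3.15×10^7 s = 1.99×10^-7 s⁻¹.
Cω = 7.55×10^8 × 1.99×10^-7 = 150 W/(m²·K).
F₀ = A × Cω = 0.335 × 150 = 50.4 W/m².

50.4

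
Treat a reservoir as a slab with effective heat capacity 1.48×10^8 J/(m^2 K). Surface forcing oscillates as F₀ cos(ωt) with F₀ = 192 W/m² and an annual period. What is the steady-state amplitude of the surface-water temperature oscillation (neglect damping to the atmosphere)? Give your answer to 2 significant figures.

6.5 K

Areal heat capacity C = 1.48×10^8 J/(m^2 K) (given).
Angular frequency ω = 2π / T = 2π / 3.15×10^7 s = 1.99×10^-7 s⁻¹.
Cω = 1.48×10^8 × 1.99×10^-7 = 29.5 W/(m²·K).
Amplitude A = F₀ / (Cω) = 192 / 29.5 = 6.51 K.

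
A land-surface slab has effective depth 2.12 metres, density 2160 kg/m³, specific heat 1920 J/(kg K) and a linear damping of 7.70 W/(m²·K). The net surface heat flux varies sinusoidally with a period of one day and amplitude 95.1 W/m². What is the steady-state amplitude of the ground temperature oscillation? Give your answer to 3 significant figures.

0.149 K

Areal heat capacity C = ρ c_p D = 2160 × 1920 × 2.12 = 8.79×10^6 J/(m²·K).
Angular frequency ω = 2π / T = 2π / 86400 s = 7.27×10^-5 s⁻¹.
√((Cω)² + λ²) = √((639)² + 7.70²) = 639 W/(m²·K).
Amplitude A = F₀ / √((Cω)²+λ²) = 95.1 / 639 = 0.149 K.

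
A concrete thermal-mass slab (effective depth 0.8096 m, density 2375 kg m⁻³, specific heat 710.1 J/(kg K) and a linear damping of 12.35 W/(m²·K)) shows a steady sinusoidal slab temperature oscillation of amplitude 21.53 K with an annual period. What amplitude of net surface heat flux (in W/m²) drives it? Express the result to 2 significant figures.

270

Areal heat capacity C = ρ c_p D = 2375 × 710.1 × 0.8096 = 1.37×10^6 J/(m²·K).
ω = 2π / 3.15×10^7 s = 1.99×10^-7 s⁻¹.
√((Cω)² + λ²) = √((0.272)² + 12.35²) = 12.4 W/(m²·K).
F₀ = A × √((Cω)²+λ²) = 21.53 × 12.4 = 266 W/m².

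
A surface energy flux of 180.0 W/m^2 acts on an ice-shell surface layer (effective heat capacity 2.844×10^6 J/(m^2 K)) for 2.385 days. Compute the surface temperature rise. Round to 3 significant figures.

13.0 K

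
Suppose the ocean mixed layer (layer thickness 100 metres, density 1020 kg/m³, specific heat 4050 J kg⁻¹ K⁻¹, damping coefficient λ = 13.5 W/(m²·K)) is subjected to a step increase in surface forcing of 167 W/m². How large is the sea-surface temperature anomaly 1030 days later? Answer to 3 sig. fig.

11.7 K

Areal heat capacity C = ρ c_p D = 1020 × 4050 × 100 = 4.13×10^8 J/(m^2 K).
τ = C / λ = 4.13×10^8 / 13.5 = 3.06×10^7 s.
Equilibrium anomaly ΔT_eq = F / λ = 167 / 13.5 = 12.4 K.
t = 1030 days = 8.90×10^7 s, so t/τ = 2.91.
ΔT(t) = ΔT_eq (1 − e^(−t/τ)) = 12.4 × (1 − e^−2.91) = 11.7 K.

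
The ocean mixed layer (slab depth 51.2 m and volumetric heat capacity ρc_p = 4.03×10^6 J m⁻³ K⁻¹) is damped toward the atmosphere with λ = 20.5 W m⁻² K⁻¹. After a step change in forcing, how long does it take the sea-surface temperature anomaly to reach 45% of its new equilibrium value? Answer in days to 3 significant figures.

Areal heat capacity C = ρc_p × D = 4.03×10^6 × 51.2 = 2.06×10^8 J m⁻² K⁻¹.
τ = C / λ = 2.06×10^8 / 20.5 = 1.01×10^7 s.
Fraction reached: 1 − e^(−t/τ) = 0.45 ⇒ t = −τ ln(1 − 0.45) = τ × 0.598.
t = 6.02×10^6 s = 69.6 days.

69.6 days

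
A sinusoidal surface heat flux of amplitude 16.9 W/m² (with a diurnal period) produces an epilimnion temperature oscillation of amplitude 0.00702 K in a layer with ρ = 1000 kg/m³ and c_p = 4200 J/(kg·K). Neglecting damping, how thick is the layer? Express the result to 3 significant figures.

7.88 m

ω = 2π / 86400 s = 7.27×10^-5 s⁻¹.
Required C = F₀ / (A ω) = 16.9 / (0.00702 × 7.27×10^-5) = 3.31×10^7 J/(m²·K).
D = C / (ρ c_p) = 3.31×10^7 / (1000 × 4200) = 7.88 m.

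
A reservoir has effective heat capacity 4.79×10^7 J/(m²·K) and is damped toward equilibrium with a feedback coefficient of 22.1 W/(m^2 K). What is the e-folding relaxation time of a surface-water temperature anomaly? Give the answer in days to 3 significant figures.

25.1 days

Areal heat capacity C = 4.79×10^7 J/(m²·K) (given).
Relaxation time τ = C / λ = 4.79×10^7 / 22.1 = 2.17×10^6 s.
In days: 2.17×10^6 s / (86400 s/day) = 25.1 days.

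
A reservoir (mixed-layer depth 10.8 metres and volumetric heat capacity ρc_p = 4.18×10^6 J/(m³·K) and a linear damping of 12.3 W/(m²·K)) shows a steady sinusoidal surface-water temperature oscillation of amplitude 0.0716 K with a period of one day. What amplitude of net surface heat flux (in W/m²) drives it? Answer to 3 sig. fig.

235

Areal heat capacity C = ρc_p × D = 4.18×10^6 × 10.8 = 4.51×10^7 J/(m²·K).
ω = 2π / 86400 s = 7.27×10^-5 s⁻¹.
√((Cω)² + λ²) = √((3280)² + 12.3²) = 3280 W/(m²·K).
F₀ = A × √((Cω)²+λ²) = 0.0716 × 3280 = 235 W/m².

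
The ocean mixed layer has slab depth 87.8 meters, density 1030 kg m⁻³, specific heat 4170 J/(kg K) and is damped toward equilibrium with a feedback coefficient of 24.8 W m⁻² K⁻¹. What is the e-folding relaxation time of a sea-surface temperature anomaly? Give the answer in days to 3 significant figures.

176 days

Areal heat capacity C = ρ c_p D = 1030 × 4170 × 87.8 = 3.77×10^8 J m⁻² K⁻¹.
Relaxation time τ = C / λ = 3.77×10^8 / 24.8 = 1.52×10^7 s.
In days: 1.52×10^7 s / (86400 s/day) = 176 days.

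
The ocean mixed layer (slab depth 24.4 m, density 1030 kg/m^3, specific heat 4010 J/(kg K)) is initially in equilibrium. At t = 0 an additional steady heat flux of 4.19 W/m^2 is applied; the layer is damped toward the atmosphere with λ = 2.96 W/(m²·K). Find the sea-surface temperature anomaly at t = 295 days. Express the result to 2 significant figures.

Areal heat capacity C = ρ c_p D = 1030 × 4010 × 24.4 = 1.01×10^8 J/(m^2 K).
τ = C / λ = 1.01×10^8 / 2.96 = 3.40×10^7 s.
Equilibrium anomaly ΔT_eq = F / λ = 4.19 / 2.96 = 1.42 K.
t = 295 days = 2.55×10^7 s, so t/τ = 0.749.
ΔT(t) = ΔT_eq (1 − e^(−t/τ)) = 1.42 × (1 − e^−0.749) = 0.746 K.

0.75 K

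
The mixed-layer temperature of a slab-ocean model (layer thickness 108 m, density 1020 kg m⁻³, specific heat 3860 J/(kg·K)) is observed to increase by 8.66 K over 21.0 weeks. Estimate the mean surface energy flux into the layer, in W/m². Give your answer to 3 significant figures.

Areal heat capacity C = ρ c_p D = 1020 × 3860 × 108 = 4.25×10^8 J m⁻² K⁻¹.
Required heat per unit area: Q = C ΔT = 4.25×10^8 × 8.66 = 3.68×10^9 J/m².
Flux F = Q / Δt = 3.68×10^9 / 1.27×10^7 s = 290 W/m².

290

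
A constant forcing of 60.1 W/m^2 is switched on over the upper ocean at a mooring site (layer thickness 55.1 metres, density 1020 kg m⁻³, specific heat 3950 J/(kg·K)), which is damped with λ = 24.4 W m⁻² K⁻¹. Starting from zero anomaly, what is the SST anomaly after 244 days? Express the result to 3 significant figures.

2.22 K

Areal heat capacity C = ρ c_p D = 1020 × 3950 × 55.1 = 2.22×10^8 J/(m^2 K).
τ = C / λ = 2.22×10^8 / 24.4 = 9.10×10^6 s.
Equilibrium anomaly ΔT_eq = F / λ = 60.1 / 24.4 = 2.46 K.
t = 244 days = 2.11×10^7 s, so t/τ = 2.32.
ΔT(t) = ΔT_eq (1 − e^(−t/τ)) = 2.46 × (1 − e^−2.32) = 2.22 K.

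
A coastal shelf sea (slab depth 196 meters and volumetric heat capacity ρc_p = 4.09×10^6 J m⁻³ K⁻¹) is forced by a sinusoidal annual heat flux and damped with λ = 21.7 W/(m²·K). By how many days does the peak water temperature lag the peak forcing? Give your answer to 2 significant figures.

Areal heat capacity C = ρc_p × D = 4.09×10^6 × 196 = 8.02×10^8 J/(m²·K).
ω = 2π / 3.15×10^7 s = 1.99×10^-7 s⁻¹.
Phase lag φ = arctan(Cω/λ) = arctan(160/21.7) = 1.44 rad.
Time lag = φ / ω = 1.44 / 1.99×10^-7 = 7.21×10^6 s = 83.4 days.

83 days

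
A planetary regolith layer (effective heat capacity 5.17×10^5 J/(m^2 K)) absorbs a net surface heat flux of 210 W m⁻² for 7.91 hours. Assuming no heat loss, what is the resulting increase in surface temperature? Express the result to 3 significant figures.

Areal heat capacity C = 5.17×10^5 J/(m^2 K) (given).
Net heat input Q = F Δt = 210 × (7.91 hours × 3600 s/hour) = 5.98×10^6 J/m².
ΔT = Q / C = 5.98×10^6 / 5.17×10^5 = 11.6 K.

11.6 K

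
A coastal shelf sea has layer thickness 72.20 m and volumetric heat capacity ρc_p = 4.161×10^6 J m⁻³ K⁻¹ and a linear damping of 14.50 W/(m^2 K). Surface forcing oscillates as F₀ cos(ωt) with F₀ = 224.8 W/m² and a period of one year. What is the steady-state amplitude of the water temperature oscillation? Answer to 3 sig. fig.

Areal heat capacity C = ρc_p × D = 4.161×10^6 × 72.20 = 3.00×10^8 J m⁻² K⁻¹.
Angular frequency ω = 2π / T = 2π / 3.15×10^7 s = 1.99×10^-7 s⁻¹.
√((Cω)² + λ²) = √((59.9)² + 14.50²) = 61.6 W/(m²·K).
Amplitude A = F₀ / √((Cω)²+λ²) = 224.8 / 61.6 = 3.65 K.

3.65 K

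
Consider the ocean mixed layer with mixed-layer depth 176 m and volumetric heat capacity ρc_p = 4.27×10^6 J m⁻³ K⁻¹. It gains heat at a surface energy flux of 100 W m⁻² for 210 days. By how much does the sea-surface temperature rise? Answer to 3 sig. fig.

Areal heat capacity C = ρc_p × D = 4.27×10^6 × 176 = 7.52×10^8 J m⁻² K⁻¹.
Net heat input Q = F Δt = 100 × (210 days × 86400 s/day) = 1.81×10^9 J/m².
ΔT = Q / C = 1.81×10^9 / 7.52×10^8 = 2.41 K.

2.41 K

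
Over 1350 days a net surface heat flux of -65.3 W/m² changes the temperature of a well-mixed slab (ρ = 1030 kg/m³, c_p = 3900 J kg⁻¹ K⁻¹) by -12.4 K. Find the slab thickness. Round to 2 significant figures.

Heat input Q = F Δt = -65.3 × 1.17×10^8 s = -7.62×10^9 J/m².
Required areal heat capacity C = Q / ΔT = 6.14×10^8 J/(m²·K).
Depth D = C / (ρ c_p) = 6.14×10^8 / (1030 × 3900) = 153 m.

150 m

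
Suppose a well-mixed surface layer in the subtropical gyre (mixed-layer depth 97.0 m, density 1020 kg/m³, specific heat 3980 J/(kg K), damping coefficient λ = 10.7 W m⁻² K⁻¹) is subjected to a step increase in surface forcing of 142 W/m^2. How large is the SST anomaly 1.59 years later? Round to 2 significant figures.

Areal heat capacity C = ρ c_p D = 1020 × 3980 × 97.0 = 3.94×10^8 J/(m²·K).
τ = C / λ = 3.94×10^8 / 10.7 = 3.68×10^7 s.
Equilibrium anomaly ΔT_eq = F / λ = 142 / 10.7 = 13.3 K.
t = 1.59 years = 5.02×10^7 s, so t/τ = 1.36.
ΔT(t) = ΔT_eq (1 − e^(−t/τ)) = 13.3 × (1 − e^−1.36) = 9.88 K.

9.9 K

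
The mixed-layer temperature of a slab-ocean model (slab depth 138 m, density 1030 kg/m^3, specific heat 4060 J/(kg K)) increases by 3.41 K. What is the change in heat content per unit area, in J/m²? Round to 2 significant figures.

Areal heat capacity C = ρ c_p D = 1030 × 4060 × 138 = 5.77×10^8 J/(m^2 K).
ΔQ = C ΔT = 5.77×10^8 × 3.41 = 1.97×10^9 J/m².

2.0×10^9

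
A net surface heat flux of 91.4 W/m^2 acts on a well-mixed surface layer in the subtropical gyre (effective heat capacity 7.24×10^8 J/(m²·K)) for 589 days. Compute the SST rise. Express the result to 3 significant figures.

6.42 K

Areal heat capacity C = 7.24×10^8 J/(m²·K) (given).
Net heat input Q = F Δt = 91.4 × (589 days × 86400 s/day) = 4.65×10^9 J/m².
ΔT = Q / C = 4.65×10^9 / 7.24×10^8 = 6.42 K.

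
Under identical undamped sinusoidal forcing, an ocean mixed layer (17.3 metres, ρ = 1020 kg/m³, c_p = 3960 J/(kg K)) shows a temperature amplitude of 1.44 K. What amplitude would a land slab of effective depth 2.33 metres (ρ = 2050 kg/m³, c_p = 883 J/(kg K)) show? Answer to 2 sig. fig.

24 K

C_ocean = 6.99×10^7 J/(m²·K); C_land = 4.22×10^6 J/(m²·K).
A ∝ 1/C ⇒ A_land = A_ocean × C_ocean/C_land = 1.44 × 16.6 = 23.9 K.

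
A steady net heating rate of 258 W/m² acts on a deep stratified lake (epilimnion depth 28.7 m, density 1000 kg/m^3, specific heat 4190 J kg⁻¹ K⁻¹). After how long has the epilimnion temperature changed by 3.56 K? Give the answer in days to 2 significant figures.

19 days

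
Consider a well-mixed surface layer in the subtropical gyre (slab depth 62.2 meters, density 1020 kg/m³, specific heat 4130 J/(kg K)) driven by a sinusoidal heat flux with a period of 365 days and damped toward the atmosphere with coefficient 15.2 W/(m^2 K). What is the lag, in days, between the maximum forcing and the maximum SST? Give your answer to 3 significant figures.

Areal heat capacity C = ρ c_p D = 1020 × 4130 × 62.2 = 2.62×10^8 J/(m²·K).
ω = 2π / 3.15×10^7 s = 1.99×10^-7 s⁻¹.
Phase lag φ = arctan(Cω/λ) = arctan(52.2/15.2) = 1.29 rad.
Time lag = φ / ω = 1.29 / 1.99×10^-7 = 6.46×10^6 s = 74.8 days.

74.8 days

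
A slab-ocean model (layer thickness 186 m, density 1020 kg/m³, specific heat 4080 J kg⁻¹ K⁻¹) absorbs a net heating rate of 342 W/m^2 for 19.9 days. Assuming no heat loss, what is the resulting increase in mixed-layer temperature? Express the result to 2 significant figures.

0.76 K

Areal heat capacity C = ρ c_p D = 1020 × 4080 × 186 = 7.74×10^8 J m⁻² K⁻¹.
Net heat input Q = F Δt = 342 × (19.9 days × 86400 s/day) = 5.88×10^8 J/m².
ΔT = Q / C = 5.88×10^8 / 7.74×10^8 = 0.760 K.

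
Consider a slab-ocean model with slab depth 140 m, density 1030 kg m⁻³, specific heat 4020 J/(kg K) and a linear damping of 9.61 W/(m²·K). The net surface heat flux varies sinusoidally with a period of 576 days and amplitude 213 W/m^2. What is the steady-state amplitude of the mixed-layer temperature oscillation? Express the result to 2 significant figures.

Areal heat capacity C = ρ c_p D = 1030 × 4020 × 140 = 5.80×10^8 J/(m²·K).
Angular frequency ω = 2π / T = 2π / 4.98×10^7 s = 1.26×10^-7 s⁻¹.
√((Cω)² + λ²) = √((73.2)² + 9.61²) = 73.8 W/(m²·K).
Amplitude A = F₀ / √((Cω)²+λ²) = 213 / 73.8 = 2.89 K.

2.9 K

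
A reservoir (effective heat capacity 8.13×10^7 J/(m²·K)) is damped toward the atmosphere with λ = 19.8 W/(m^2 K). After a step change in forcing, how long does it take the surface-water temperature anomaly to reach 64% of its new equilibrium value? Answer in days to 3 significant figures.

48.6 days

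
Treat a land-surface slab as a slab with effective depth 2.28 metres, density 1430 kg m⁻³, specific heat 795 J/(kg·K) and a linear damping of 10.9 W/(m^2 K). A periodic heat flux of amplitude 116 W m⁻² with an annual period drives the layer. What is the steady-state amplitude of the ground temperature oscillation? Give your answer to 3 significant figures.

10.6 K

Areal heat capacity C = ρ c_p D = 1430 × 795 × 2.28 = 2.59×10^6 J m⁻² K⁻¹.
Angular frequency ω = 2π / T = 2π / 3.15×10^7 s = 1.99×10^-7 s⁻¹.
√((Cω)² + λ²) = √((0.516)² + 10.9²) = 10.9 W/(m²·K).
Amplitude A = F₀ / √((Cω)²+λ²) = 116 / 10.9 = 10.6 K.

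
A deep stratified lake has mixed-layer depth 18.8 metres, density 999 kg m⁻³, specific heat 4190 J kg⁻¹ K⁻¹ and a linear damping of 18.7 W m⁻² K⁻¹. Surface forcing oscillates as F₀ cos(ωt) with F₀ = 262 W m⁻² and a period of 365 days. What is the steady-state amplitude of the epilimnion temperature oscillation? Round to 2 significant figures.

11 K

Areal heat capacity C = ρ c_p D = 999 × 4190 × 18.8 = 7.87×10^7 J/(m^2 K).
Angular frequency ω = 2π / T = 2π / 3.15×10^7 s = 1.99×10^-7 s⁻¹.
√((Cω)² + λ²) = √((15.7)² + 18.7²) = 24.4 W/(m²·K).
Amplitude A = F₀ / √((Cω)²+λ²) = 262 / 24.4 = 10.7 K.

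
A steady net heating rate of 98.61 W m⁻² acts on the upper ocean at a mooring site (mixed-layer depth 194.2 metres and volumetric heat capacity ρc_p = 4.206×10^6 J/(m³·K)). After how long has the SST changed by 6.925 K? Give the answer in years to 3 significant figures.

Areal heat capacity C = ρc_p × D = 4.206×10^6 × 194.2 = 8.17×10^8 J/(m²·K).
Time required: Δt = C ΔT / F = 8.17×10^8 × 6.925 / 98.61 = 5.74×10^7 s.
In years: 5.74×10^7 s / (3.156×10^7 s/year) = 1.82 years.

1.82 years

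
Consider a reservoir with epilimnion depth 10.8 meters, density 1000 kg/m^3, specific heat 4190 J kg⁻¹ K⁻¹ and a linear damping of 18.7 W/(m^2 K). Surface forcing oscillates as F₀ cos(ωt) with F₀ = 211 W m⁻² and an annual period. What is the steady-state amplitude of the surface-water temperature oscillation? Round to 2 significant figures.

Areal heat capacity C = ρ c_p D = 1000 × 4190 × 10.8 = 4.53×10^7 J/(m^2 K).
Angular frequency ω = 2π / T = 2π / 3.15×10^7 s = 1.99×10^-7 s⁻¹.
√((Cω)² + λ²) = √((9.02)² + 18.7²) = 20.8 W/(m²·K).
Amplitude A = F₀ / √((Cω)²+λ²) = 211 / 20.8 = 10.2 K.

10 K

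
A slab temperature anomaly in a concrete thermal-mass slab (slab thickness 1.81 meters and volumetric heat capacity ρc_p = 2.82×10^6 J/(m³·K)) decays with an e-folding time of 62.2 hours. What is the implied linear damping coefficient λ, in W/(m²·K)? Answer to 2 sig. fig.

Areal heat capacity C = ρc_p × D = 2.82×10^6 × 1.81 = 5.10×10^6 J/(m^2 K).
τ = 62.2 hours = 2.24×10^5 s.
λ = C / τ = 5.10×10^6 / 2.24×10^5 = 22.8 W/(m²·K).

23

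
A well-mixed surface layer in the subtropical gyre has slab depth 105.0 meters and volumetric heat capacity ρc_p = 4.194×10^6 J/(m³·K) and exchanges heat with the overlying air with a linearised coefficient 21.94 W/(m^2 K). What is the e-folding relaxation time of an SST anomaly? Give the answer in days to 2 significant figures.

Areal heat capacity C = ρc_p × D = 4.194×10^6 × 105.0 = 4.40×10^8 J/(m^2 K).
Relaxation time τ = C / λ = 4.40×10^8 / 21.94 = 2.01×10^7 s.
In days: 2.01×10^7 s / (86400 s/day) = 232 days.

230 days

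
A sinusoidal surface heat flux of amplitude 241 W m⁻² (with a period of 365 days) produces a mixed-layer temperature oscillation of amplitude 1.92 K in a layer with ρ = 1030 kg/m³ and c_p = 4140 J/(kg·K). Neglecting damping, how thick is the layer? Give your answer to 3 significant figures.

148 m

ω = 2π / 3.15×10^7 s = 1.99×10^-7 s⁻¹.
Required C = F₀ / (A ω) = 241 / (1.92 × 1.99×10^-7) = 6.30×10^8 J/(m²·K).
D = C / (ρ c_p) = 6.30×10^8 / (1030 × 4140) = 148 m.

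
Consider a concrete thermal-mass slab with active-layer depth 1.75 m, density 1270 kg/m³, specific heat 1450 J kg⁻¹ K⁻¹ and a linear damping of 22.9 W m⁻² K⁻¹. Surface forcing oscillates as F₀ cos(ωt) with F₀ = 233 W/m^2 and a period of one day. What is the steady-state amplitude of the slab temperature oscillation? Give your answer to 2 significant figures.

0.99 K

Areal heat capacity C = ρ c_p D = 1270 × 1450 × 1.75 = 3.22×10^6 J/(m^2 K).
Angular frequency ω = 2π / T = 2π / 86400 s = 7.27×10^-5 s⁻¹.
√((Cω)² + λ²) = √((234)² + 22.9²) = 235 W/(m²·K).
Amplitude A = F₀ / √((Cω)²+λ²) = 233 / 235 = 0.990 K.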